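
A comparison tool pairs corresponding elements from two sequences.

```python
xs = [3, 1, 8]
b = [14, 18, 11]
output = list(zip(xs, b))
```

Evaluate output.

Step 1: zip pairs elements at same index:
  Index 0: (3, 14)
  Index 1: (1, 18)
  Index 2: (8, 11)
Therefore output = [(3, 14), (1, 18), (8, 11)].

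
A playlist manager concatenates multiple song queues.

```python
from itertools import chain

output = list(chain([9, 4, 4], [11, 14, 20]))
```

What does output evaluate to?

Step 1: chain() concatenates iterables: [9, 4, 4] + [11, 14, 20].
Therefore output = [9, 4, 4, 11, 14, 20].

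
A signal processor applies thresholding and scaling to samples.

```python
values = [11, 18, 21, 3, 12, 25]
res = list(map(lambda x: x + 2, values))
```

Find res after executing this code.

Step 1: Apply lambda x: x + 2 to each element:
  11 -> 13
  18 -> 20
  21 -> 23
  3 -> 5
  12 -> 14
  25 -> 27
Therefore res = [13, 20, 23, 5, 14, 27].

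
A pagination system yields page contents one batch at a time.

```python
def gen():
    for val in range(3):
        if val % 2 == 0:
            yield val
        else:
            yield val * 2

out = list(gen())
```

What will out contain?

Step 1: For each val in range(3), yield val if even, else val*2:
  val=0 (even): yield 0
  val=1 (odd): yield 1*2 = 2
  val=2 (even): yield 2
Therefore out = [0, 2, 2].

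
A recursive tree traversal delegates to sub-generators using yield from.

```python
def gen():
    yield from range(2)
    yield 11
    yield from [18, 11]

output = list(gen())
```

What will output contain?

Step 1: Trace yields in order:
  yield 0
  yield 1
  yield 11
  yield 18
  yield 11
Therefore output = [0, 1, 11, 18, 11].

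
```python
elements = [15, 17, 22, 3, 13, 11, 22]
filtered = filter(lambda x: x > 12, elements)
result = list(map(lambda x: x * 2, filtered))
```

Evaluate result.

Step 1: Filter elements for elements > 12:
  15: kept
  17: kept
  22: kept
  3: removed
  13: kept
  11: removed
  22: kept
Step 2: Map x * 2 on filtered [15, 17, 22, 13, 22]:
  15 -> 30
  17 -> 34
  22 -> 44
  13 -> 26
  22 -> 44
Therefore result = [30, 34, 44, 26, 44].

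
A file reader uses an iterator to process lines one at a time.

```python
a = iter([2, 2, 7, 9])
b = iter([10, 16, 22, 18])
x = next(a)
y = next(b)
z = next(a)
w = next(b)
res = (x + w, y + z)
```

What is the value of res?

Step 1: a iterates [2, 2, 7, 9], b iterates [10, 16, 22, 18].
Step 2: x = next(a) = 2, y = next(b) = 10.
Step 3: z = next(a) = 2, w = next(b) = 16.
Step 4: res = (2 + 16, 10 + 2) = (18, 12).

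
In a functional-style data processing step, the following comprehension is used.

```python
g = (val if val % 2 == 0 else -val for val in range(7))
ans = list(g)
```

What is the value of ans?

Step 1: For each val in range(7), yield val if even, else -val:
  val=0: even, yield 0
  val=1: odd, yield -1
  val=2: even, yield 2
  val=3: odd, yield -3
  val=4: even, yield 4
  val=5: odd, yield -5
  val=6: even, yield 6
Therefore ans = [0, -1, 2, -3, 4, -5, 6].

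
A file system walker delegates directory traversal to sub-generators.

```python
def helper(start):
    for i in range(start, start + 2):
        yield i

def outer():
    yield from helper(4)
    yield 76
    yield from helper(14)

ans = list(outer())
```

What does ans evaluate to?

Step 1: outer() delegates to helper(4):
  yield 4
  yield 5
Step 2: yield 76
Step 3: Delegates to helper(14):
  yield 14
  yield 15
Therefore ans = [4, 5, 76, 14, 15].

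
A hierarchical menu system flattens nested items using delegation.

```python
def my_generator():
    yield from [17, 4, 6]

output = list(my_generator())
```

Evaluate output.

Step 1: yield from delegates to the iterable, yielding each element.
Step 2: Collected values: [17, 4, 6].
Therefore output = [17, 4, 6].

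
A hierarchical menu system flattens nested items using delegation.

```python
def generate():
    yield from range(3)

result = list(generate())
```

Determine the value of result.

Step 1: yield from delegates to the iterable, yielding each element.
Step 2: Collected values: [0, 1, 2].
Therefore result = [0, 1, 2].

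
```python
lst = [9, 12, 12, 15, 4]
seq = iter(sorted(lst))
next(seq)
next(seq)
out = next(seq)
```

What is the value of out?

Step 1: sorted([9, 12, 12, 15, 4]) = [4, 9, 12, 12, 15].
Step 2: Create iterator and skip 2 elements.
Step 3: next() returns 12.
Therefore out = 12.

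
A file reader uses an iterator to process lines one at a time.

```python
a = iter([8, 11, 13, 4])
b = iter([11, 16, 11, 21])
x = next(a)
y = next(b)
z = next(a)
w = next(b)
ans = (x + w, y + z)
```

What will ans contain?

Step 1: a iterates [8, 11, 13, 4], b iterates [11, 16, 11, 21].
Step 2: x = next(a) = 8, y = next(b) = 11.
Step 3: z = next(a) = 11, w = next(b) = 16.
Step 4: ans = (8 + 16, 11 + 11) = (24, 22).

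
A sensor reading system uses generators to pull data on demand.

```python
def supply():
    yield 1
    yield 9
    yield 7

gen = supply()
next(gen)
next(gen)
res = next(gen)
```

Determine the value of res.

Step 1: supply() creates a generator.
Step 2: next(gen) yields 1 (consumed and discarded).
Step 3: next(gen) yields 9 (consumed and discarded).
Step 4: next(gen) yields 7, assigned to res.
Therefore res = 7.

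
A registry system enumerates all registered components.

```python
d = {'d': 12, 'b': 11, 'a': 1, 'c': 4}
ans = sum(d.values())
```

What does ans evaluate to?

Step 1: d.values() = [12, 11, 1, 4].
Step 2: sum = 28.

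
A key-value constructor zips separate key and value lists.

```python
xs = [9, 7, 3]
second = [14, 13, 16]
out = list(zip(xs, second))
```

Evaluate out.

Step 1: zip pairs elements at same index:
  Index 0: (9, 14)
  Index 1: (7, 13)
  Index 2: (3, 16)
Therefore out = [(9, 14), (7, 13), (3, 16)].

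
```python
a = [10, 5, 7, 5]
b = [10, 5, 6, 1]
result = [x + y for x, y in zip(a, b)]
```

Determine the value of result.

Step 1: Add corresponding elements:
  10 + 10 = 20
  5 + 5 = 10
  7 + 6 = 13
  5 + 1 = 6
Therefore result = [20, 10, 13, 6].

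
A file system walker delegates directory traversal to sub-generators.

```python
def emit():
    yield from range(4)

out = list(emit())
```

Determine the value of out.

Step 1: yield from delegates to the iterable, yielding each element.
Step 2: Collected values: [0, 1, 2, 3].
Therefore out = [0, 1, 2, 3].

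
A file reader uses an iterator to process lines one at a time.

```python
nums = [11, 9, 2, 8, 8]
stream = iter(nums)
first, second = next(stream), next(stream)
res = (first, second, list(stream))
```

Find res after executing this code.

Step 1: Create iterator over [11, 9, 2, 8, 8].
Step 2: first = 11, second = 9.
Step 3: Remaining elements: [2, 8, 8].
Therefore res = (11, 9, [2, 8, 8]).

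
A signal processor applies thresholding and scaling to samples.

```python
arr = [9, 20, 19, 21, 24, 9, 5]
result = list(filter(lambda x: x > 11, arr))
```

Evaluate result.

Step 1: Filter elements > 11:
  9: removed
  20: kept
  19: kept
  21: kept
  24: kept
  9: removed
  5: removed
Therefore result = [20, 19, 21, 24].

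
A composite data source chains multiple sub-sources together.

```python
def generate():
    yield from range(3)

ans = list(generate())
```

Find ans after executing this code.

Step 1: yield from delegates to the iterable, yielding each element.
Step 2: Collected values: [0, 1, 2].
Therefore ans = [0, 1, 2].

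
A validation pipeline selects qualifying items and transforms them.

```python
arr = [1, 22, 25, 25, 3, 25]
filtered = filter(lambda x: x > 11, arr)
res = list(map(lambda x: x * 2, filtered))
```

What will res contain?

Step 1: Filter arr for elements > 11:
  1: removed
  22: kept
  25: kept
  25: kept
  3: removed
  25: kept
Step 2: Map x * 2 on filtered [22, 25, 25, 25]:
  22 -> 44
  25 -> 50
  25 -> 50
  25 -> 50
Therefore res = [44, 50, 50, 50].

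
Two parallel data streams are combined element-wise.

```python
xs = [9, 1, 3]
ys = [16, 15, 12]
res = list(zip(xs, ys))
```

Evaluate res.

Step 1: zip pairs elements at same index:
  Index 0: (9, 16)
  Index 1: (1, 15)
  Index 2: (3, 12)
Therefore res = [(9, 16), (1, 15), (3, 12)].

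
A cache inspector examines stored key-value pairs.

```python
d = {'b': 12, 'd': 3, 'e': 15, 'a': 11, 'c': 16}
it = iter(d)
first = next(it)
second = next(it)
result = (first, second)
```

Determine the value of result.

Step 1: iter(d) iterates over keys: ['b', 'd', 'e', 'a', 'c'].
Step 2: first = next(it) = 'b', second = next(it) = 'd'.
Therefore result = ('b', 'd').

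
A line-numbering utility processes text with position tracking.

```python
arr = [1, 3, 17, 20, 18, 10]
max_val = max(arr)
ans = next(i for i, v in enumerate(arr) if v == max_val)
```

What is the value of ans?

Step 1: max([1, 3, 17, 20, 18, 10]) = 20.
Step 2: Find first index where value == 20:
  Index 0: 1 != 20
  Index 1: 3 != 20
  Index 2: 17 != 20
  Index 3: 20 == 20, found!
Therefore ans = 3.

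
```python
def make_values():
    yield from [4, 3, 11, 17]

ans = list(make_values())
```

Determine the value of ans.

Step 1: yield from delegates to the iterable, yielding each element.
Step 2: Collected values: [4, 3, 11, 17].
Therefore ans = [4, 3, 11, 17].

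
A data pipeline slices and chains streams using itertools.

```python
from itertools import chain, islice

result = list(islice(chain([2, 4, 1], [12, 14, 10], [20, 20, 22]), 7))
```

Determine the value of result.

Step 1: chain([2, 4, 1], [12, 14, 10], [20, 20, 22]) = [2, 4, 1, 12, 14, 10, 20, 20, 22].
Step 2: islice takes first 7 elements: [2, 4, 1, 12, 14, 10, 20].
Therefore result = [2, 4, 1, 12, 14, 10, 20].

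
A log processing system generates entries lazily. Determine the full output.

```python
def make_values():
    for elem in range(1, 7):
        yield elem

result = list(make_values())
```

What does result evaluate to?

Step 1: The generator yields each value from range(1, 7).
Step 2: list() consumes all yields: [1, 2, 3, 4, 5, 6].
Therefore result = [1, 2, 3, 4, 5, 6].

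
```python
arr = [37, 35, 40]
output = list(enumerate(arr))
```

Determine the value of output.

Step 1: enumerate pairs each element with its index:
  (0, 37)
  (1, 35)
  (2, 40)
Therefore output = [(0, 37), (1, 35), (2, 40)].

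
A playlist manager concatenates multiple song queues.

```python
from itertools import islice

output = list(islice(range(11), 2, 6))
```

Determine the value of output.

Step 1: islice(range(11), 2, 6) takes elements at indices [2, 6).
Step 2: Elements: [2, 3, 4, 5].
Therefore output = [2, 3, 4, 5].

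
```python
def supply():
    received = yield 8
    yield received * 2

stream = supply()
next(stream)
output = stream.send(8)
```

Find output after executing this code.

Step 1: next(stream) advances to first yield, producing 8.
Step 2: send(8) resumes, received = 8.
Step 3: yield received * 2 = 8 * 2 = 16.
Therefore output = 16.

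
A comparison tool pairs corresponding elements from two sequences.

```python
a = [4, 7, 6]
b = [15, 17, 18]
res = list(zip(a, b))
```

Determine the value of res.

Step 1: zip pairs elements at same index:
  Index 0: (4, 15)
  Index 1: (7, 17)
  Index 2: (6, 18)
Therefore res = [(4, 15), (7, 17), (6, 18)].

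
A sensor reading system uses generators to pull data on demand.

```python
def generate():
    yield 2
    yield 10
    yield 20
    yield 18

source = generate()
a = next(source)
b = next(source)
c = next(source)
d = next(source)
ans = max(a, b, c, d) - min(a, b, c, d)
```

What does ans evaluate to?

Step 1: Create generator and consume all values:
  a = next(source) = 2
  b = next(source) = 10
  c = next(source) = 20
  d = next(source) = 18
Step 2: max = 20, min = 2, ans = 20 - 2 = 18.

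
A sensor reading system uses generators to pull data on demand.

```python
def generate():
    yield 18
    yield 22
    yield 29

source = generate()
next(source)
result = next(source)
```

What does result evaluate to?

Step 1: generate() creates a generator.
Step 2: next(source) yields 18 (consumed and discarded).
Step 3: next(source) yields 22, assigned to result.
Therefore result = 22.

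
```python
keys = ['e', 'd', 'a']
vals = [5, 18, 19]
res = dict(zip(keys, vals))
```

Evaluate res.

Step 1: zip pairs keys with values:
  'e' -> 5
  'd' -> 18
  'a' -> 19
Therefore res = {'e': 5, 'd': 18, 'a': 19}.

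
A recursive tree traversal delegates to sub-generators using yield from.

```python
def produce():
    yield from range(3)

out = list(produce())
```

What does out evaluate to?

Step 1: yield from delegates to the iterable, yielding each element.
Step 2: Collected values: [0, 1, 2].
Therefore out = [0, 1, 2].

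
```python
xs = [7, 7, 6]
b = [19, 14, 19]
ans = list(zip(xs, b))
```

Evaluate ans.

Step 1: zip pairs elements at same index:
  Index 0: (7, 19)
  Index 1: (7, 14)
  Index 2: (6, 19)
Therefore ans = [(7, 19), (7, 14), (6, 19)].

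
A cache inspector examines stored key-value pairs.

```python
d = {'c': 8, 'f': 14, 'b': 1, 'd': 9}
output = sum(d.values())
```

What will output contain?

Step 1: d.values() = [8, 14, 1, 9].
Step 2: sum = 32.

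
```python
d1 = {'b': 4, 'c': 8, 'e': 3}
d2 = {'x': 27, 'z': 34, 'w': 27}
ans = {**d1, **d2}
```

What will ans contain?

Step 1: Merge d1 and d2 (d2 values override on key conflicts).
Step 2: d1 has keys ['b', 'c', 'e'], d2 has keys ['x', 'z', 'w'].
Therefore ans = {'b': 4, 'c': 8, 'e': 3, 'x': 27, 'z': 34, 'w': 27}.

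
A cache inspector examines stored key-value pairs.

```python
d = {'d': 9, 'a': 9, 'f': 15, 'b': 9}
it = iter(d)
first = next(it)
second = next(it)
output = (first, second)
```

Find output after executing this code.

Step 1: iter(d) iterates over keys: ['d', 'a', 'f', 'b'].
Step 2: first = next(it) = 'd', second = next(it) = 'a'.
Therefore output = ('d', 'a').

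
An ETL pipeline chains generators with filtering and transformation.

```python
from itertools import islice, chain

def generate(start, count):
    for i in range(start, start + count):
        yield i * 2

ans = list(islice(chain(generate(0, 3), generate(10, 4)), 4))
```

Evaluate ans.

Step 1: generate(0, 3) yields [0, 2, 4].
Step 2: generate(10, 4) yields [20, 22, 24, 26].
Step 3: chain concatenates: [0, 2, 4, 20, 22, 24, 26].
Step 4: islice takes first 4: [0, 2, 4, 20].
Therefore ans = [0, 2, 4, 20].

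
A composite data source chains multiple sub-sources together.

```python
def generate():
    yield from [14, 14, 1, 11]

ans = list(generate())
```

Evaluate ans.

Step 1: yield from delegates to the iterable, yielding each element.
Step 2: Collected values: [14, 14, 1, 11].
Therefore ans = [14, 14, 1, 11].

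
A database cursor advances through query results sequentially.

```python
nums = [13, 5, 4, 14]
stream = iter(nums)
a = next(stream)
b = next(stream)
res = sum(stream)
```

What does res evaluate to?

Step 1: Create iterator over [13, 5, 4, 14].
Step 2: a = next() = 13, b = next() = 5.
Step 3: sum() of remaining [4, 14] = 18.
Therefore res = 18.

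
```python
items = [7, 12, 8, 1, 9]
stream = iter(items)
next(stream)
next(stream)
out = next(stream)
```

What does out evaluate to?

Step 1: Create iterator over [7, 12, 8, 1, 9].
Step 2: next() consumes 7.
Step 3: next() consumes 12.
Step 4: next() returns 8.
Therefore out = 8.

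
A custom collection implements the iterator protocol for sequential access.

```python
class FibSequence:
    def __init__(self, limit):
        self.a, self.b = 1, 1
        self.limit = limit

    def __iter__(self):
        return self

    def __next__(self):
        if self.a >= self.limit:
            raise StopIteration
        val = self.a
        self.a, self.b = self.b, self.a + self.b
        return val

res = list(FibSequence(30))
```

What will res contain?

Step 1: Fibonacci-like sequence (a=1, b=1) until >= 30:
  Yield 1, then a,b = 1,2
  Yield 1, then a,b = 2,3
  Yield 2, then a,b = 3,5
  Yield 3, then a,b = 5,8
  Yield 5, then a,b = 8,13
  Yield 8, then a,b = 13,21
  Yield 13, then a,b = 21,34
  Yield 21, then a,b = 34,55
Step 2: 34 >= 30, stop.
Therefore res = [1, 1, 2, 3, 5, 8, 13, 21].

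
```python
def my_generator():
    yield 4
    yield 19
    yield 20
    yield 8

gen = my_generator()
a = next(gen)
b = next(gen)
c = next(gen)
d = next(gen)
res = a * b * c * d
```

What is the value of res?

Step 1: Create generator and consume all values:
  a = next(gen) = 4
  b = next(gen) = 19
  c = next(gen) = 20
  d = next(gen) = 8
Step 2: res = 4 * 19 * 20 * 8 = 12160.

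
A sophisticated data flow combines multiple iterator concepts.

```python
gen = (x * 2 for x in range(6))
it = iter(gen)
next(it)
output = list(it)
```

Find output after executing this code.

Step 1: Generator produces [0, 2, 4, 6, 8, 10].
Step 2: next(it) consumes first element (0).
Step 3: list(it) collects remaining: [2, 4, 6, 8, 10].
Therefore output = [2, 4, 6, 8, 10].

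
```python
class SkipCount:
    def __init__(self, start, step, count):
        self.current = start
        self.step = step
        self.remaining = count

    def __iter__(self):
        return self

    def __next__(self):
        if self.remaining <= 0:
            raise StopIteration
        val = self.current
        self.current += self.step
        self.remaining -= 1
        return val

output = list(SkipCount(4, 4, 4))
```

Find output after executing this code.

Step 1: SkipCount starts at 4, increments by 4, for 4 steps:
  Yield 4, then current += 4
  Yield 8, then current += 4
  Yield 12, then current += 4
  Yield 16, then current += 4
Therefore output = [4, 8, 12, 16].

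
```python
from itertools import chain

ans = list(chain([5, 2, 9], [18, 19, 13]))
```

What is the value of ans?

Step 1: chain() concatenates iterables: [5, 2, 9] + [18, 19, 13].
Therefore ans = [5, 2, 9, 18, 19, 13].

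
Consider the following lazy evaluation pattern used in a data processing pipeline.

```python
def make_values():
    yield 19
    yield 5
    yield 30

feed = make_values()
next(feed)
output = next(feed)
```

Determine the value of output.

Step 1: make_values() creates a generator.
Step 2: next(feed) yields 19 (consumed and discarded).
Step 3: next(feed) yields 5, assigned to output.
Therefore output = 5.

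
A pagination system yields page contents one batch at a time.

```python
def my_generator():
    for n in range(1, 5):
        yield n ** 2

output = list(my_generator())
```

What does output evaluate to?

Step 1: For each n in range(1, 5), yield n**2:
  n=1: yield 1**2 = 1
  n=2: yield 2**2 = 4
  n=3: yield 3**2 = 9
  n=4: yield 4**2 = 16
Therefore output = [1, 4, 9, 16].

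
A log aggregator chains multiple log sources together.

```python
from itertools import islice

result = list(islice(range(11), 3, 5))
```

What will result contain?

Step 1: islice(range(11), 3, 5) takes elements at indices [3, 5).
Step 2: Elements: [3, 4].
Therefore result = [3, 4].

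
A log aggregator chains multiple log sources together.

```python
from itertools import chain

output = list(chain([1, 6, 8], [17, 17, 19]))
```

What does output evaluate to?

Step 1: chain() concatenates iterables: [1, 6, 8] + [17, 17, 19].
Therefore output = [1, 6, 8, 17, 17, 19].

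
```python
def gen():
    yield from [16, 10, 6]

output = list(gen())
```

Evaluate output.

Step 1: yield from delegates to the iterable, yielding each element.
Step 2: Collected values: [16, 10, 6].
Therefore output = [16, 10, 6].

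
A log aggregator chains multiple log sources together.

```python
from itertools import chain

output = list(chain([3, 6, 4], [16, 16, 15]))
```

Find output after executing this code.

Step 1: chain() concatenates iterables: [3, 6, 4] + [16, 16, 15].
Therefore output = [3, 6, 4, 16, 16, 15].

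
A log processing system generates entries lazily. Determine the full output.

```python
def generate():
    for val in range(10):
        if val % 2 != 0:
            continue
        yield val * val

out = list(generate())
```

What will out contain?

Step 1: Only yield val**2 when val is divisible by 2:
  val=0: 0 % 2 == 0, yield 0**2 = 0
  val=2: 2 % 2 == 0, yield 2**2 = 4
  val=4: 4 % 2 == 0, yield 4**2 = 16
  val=6: 6 % 2 == 0, yield 6**2 = 36
  val=8: 8 % 2 == 0, yield 8**2 = 64
Therefore out = [0, 4, 16, 36, 64].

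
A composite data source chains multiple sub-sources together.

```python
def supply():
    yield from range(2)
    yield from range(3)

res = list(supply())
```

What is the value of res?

Step 1: Trace yields in order:
  yield 0
  yield 1
  yield 0
  yield 1
  yield 2
Therefore res = [0, 1, 0, 1, 2].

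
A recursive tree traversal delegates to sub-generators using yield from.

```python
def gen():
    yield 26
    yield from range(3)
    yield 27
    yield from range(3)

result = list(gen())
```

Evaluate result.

Step 1: Trace yields in order:
  yield 26
  yield 0
  yield 1
  yield 2
  yield 27
  yield 0
  yield 1
  yield 2
Therefore result = [26, 0, 1, 2, 27, 0, 1, 2].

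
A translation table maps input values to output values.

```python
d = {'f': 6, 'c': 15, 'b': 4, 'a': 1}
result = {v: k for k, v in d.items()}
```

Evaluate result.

Step 1: Invert dict (swap keys and values):
  'f': 6 -> 6: 'f'
  'c': 15 -> 15: 'c'
  'b': 4 -> 4: 'b'
  'a': 1 -> 1: 'a'
Therefore result = {6: 'f', 15: 'c', 4: 'b', 1: 'a'}.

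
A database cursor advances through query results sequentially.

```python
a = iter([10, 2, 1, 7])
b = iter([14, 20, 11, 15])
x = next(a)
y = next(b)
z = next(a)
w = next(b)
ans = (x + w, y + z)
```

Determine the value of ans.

Step 1: a iterates [10, 2, 1, 7], b iterates [14, 20, 11, 15].
Step 2: x = next(a) = 10, y = next(b) = 14.
Step 3: z = next(a) = 2, w = next(b) = 20.
Step 4: ans = (10 + 20, 14 + 2) = (30, 16).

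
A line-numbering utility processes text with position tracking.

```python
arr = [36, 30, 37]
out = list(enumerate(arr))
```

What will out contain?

Step 1: enumerate pairs each element with its index:
  (0, 36)
  (1, 30)
  (2, 37)
Therefore out = [(0, 36), (1, 30), (2, 37)].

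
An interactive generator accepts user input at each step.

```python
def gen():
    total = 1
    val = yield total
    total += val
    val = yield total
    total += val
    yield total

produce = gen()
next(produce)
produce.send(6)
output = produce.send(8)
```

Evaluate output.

Step 1: next() -> yield total=1.
Step 2: send(6) -> val=6, total = 1+6 = 7, yield 7.
Step 3: send(8) -> val=8, total = 7+8 = 15, yield 15.
Therefore output = 15.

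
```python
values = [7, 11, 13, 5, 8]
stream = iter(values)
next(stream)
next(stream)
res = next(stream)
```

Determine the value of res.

Step 1: Create iterator over [7, 11, 13, 5, 8].
Step 2: next() consumes 7.
Step 3: next() consumes 11.
Step 4: next() returns 13.
Therefore res = 13.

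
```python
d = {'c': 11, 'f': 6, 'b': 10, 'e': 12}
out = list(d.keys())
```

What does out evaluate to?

Step 1: d.keys() returns the dictionary keys in insertion order.
Therefore out = ['c', 'f', 'b', 'e'].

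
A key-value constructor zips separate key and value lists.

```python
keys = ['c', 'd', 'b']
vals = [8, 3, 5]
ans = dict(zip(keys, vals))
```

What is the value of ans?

Step 1: zip pairs keys with values:
  'c' -> 8
  'd' -> 3
  'b' -> 5
Therefore ans = {'c': 8, 'd': 3, 'b': 5}.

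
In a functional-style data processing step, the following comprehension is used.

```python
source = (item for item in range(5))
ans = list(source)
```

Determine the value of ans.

Step 1: Generator expression iterates range(5): [0, 1, 2, 3, 4].
Step 2: list() collects all values.
Therefore ans = [0, 1, 2, 3, 4].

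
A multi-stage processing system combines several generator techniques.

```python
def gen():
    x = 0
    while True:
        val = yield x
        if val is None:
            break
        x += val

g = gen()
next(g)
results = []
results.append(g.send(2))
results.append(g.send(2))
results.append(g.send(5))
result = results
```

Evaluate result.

Step 1: next(g) -> yield 0.
Step 2: send(2) -> x = 2, yield 2.
Step 3: send(2) -> x = 4, yield 4.
Step 4: send(5) -> x = 9, yield 9.
Therefore result = [2, 4, 9].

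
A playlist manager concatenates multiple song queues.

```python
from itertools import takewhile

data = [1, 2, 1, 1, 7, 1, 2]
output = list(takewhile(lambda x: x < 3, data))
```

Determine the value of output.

Step 1: takewhile stops at first element >= 3:
  1 < 3: take
  2 < 3: take
  1 < 3: take
  1 < 3: take
  7 >= 3: stop
Therefore output = [1, 2, 1, 1].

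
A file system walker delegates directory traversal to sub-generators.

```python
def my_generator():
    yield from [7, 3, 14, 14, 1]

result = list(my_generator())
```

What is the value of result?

Step 1: yield from delegates to the iterable, yielding each element.
Step 2: Collected values: [7, 3, 14, 14, 1].
Therefore result = [7, 3, 14, 14, 1].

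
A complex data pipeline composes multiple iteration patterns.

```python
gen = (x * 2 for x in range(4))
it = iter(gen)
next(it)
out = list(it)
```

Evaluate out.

Step 1: Generator produces [0, 2, 4, 6].
Step 2: next(it) consumes first element (0).
Step 3: list(it) collects remaining: [2, 4, 6].
Therefore out = [2, 4, 6].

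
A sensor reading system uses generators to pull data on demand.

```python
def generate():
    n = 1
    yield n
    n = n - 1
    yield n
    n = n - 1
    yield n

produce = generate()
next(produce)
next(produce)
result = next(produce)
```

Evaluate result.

Step 1: Trace through generator execution:
  Yield 1: n starts at 1, yield 1
  Yield 2: n = 1 - 1 = 0, yield 0
  Yield 3: n = 0 - 1 = -1, yield -1
Step 2: First next() gets 1, second next() gets the second value, third next() yields -1.
Therefore result = -1.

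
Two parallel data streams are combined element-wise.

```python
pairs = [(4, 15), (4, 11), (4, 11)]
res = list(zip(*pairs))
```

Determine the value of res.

Step 1: zip(*pairs) transposes: unzips [(4, 15), (4, 11), (4, 11)] into separate sequences.
Step 2: First elements: (4, 4, 4), second elements: (15, 11, 11).
Therefore res = [(4, 4, 4), (15, 11, 11)].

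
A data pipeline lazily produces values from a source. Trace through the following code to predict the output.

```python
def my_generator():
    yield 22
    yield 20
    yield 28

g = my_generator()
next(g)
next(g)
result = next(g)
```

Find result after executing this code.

Step 1: my_generator() creates a generator.
Step 2: next(g) yields 22 (consumed and discarded).
Step 3: next(g) yields 20 (consumed and discarded).
Step 4: next(g) yields 28, assigned to result.
Therefore result = 28.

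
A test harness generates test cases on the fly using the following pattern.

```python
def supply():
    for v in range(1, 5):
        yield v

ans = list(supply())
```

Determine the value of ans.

Step 1: The generator yields each value from range(1, 5).
Step 2: list() consumes all yields: [1, 2, 3, 4].
Therefore ans = [1, 2, 3, 4].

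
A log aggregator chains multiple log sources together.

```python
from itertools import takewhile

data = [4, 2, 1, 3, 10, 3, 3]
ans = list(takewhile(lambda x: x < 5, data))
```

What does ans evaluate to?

Step 1: takewhile stops at first element >= 5:
  4 < 5: take
  2 < 5: take
  1 < 5: take
  3 < 5: take
  10 >= 5: stop
Therefore ans = [4, 2, 1, 3].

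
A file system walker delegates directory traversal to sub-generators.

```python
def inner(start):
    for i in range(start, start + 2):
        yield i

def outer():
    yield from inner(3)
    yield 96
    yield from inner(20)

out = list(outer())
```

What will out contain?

Step 1: outer() delegates to inner(3):
  yield 3
  yield 4
Step 2: yield 96
Step 3: Delegates to inner(20):
  yield 20
  yield 21
Therefore out = [3, 4, 96, 20, 21].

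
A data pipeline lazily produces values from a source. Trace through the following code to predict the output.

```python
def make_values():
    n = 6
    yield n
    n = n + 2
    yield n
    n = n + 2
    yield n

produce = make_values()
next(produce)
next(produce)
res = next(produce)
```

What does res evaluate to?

Step 1: Trace through generator execution:
  Yield 1: n starts at 6, yield 6
  Yield 2: n = 6 + 2 = 8, yield 8
  Yield 3: n = 8 + 2 = 10, yield 10
Step 2: First next() gets 6, second next() gets the second value, third next() yields 10.
Therefore res = 10.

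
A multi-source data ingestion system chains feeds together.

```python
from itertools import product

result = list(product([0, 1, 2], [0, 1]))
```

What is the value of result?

Step 1: product([0, 1, 2], [0, 1]) gives all pairs:
  (0, 0)
  (0, 1)
  (1, 0)
  (1, 1)
  (2, 0)
  (2, 1)
Therefore result = [(0, 0), (0, 1), (1, 0), (1, 1), (2, 0), (2, 1)].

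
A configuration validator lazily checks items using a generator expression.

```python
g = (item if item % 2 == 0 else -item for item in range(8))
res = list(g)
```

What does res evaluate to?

Step 1: For each item in range(8), yield item if even, else -item:
  item=0: even, yield 0
  item=1: odd, yield -1
  item=2: even, yield 2
  item=3: odd, yield -3
  item=4: even, yield 4
  item=5: odd, yield -5
  item=6: even, yield 6
  item=7: odd, yield -7
Therefore res = [0, -1, 2, -3, 4, -5, 6, -7].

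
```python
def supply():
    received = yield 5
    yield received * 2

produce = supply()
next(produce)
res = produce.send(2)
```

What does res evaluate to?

Step 1: next(produce) advances to first yield, producing 5.
Step 2: send(2) resumes, received = 2.
Step 3: yield received * 2 = 2 * 2 = 4.
Therefore res = 4.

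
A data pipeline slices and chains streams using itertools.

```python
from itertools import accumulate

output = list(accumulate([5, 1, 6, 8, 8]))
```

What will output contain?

Step 1: accumulate computes running sums:
  + 5 = 5
  + 1 = 6
  + 6 = 12
  + 8 = 20
  + 8 = 28
Therefore output = [5, 6, 12, 20, 28].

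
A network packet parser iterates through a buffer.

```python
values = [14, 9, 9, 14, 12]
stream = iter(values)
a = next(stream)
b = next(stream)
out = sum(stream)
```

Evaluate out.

Step 1: Create iterator over [14, 9, 9, 14, 12].
Step 2: a = next() = 14, b = next() = 9.
Step 3: sum() of remaining [9, 14, 12] = 35.
Therefore out = 35.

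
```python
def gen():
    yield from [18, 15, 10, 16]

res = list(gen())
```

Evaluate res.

Step 1: yield from delegates to the iterable, yielding each element.
Step 2: Collected values: [18, 15, 10, 16].
Therefore res = [18, 15, 10, 16].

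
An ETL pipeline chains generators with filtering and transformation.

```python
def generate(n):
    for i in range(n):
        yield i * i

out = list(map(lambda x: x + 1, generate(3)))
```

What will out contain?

Step 1: generate(3) yields squares: [0, 1, 4].
Step 2: map adds 1 to each: [1, 2, 5].
Therefore out = [1, 2, 5].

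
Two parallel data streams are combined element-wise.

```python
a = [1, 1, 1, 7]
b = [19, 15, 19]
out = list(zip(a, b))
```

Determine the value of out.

Step 1: zip stops at shortest (len(a)=4, len(b)=3):
  Index 0: (1, 19)
  Index 1: (1, 15)
  Index 2: (1, 19)
Step 2: Last element of a (7) has no pair, dropped.
Therefore out = [(1, 19), (1, 15), (1, 19)].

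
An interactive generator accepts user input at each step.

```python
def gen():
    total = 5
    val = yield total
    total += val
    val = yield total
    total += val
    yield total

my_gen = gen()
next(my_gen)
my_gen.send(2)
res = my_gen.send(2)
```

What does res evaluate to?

Step 1: next() -> yield total=5.
Step 2: send(2) -> val=2, total = 5+2 = 7, yield 7.
Step 3: send(2) -> val=2, total = 7+2 = 9, yield 9.
Therefore res = 9.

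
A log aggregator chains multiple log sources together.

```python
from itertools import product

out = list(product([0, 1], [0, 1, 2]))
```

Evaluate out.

Step 1: product([0, 1], [0, 1, 2]) gives all pairs:
  (0, 0)
  (0, 1)
  (0, 2)
  (1, 0)
  (1, 1)
  (1, 2)
Therefore out = [(0, 0), (0, 1), (0, 2), (1, 0), (1, 1), (1, 2)].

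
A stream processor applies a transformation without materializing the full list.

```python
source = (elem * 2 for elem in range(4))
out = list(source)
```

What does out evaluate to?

Step 1: For each elem in range(4), compute elem*2:
  elem=0: 0*2 = 0
  elem=1: 1*2 = 2
  elem=2: 2*2 = 4
  elem=3: 3*2 = 6
Therefore out = [0, 2, 4, 6].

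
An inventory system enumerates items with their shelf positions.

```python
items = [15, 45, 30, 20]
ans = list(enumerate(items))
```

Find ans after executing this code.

Step 1: enumerate pairs each element with its index:
  (0, 15)
  (1, 45)
  (2, 30)
  (3, 20)
Therefore ans = [(0, 15), (1, 45), (2, 30), (3, 20)].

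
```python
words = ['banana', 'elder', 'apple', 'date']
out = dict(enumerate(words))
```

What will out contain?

Step 1: enumerate pairs indices with words:
  0 -> 'banana'
  1 -> 'elder'
  2 -> 'apple'
  3 -> 'date'
Therefore out = {0: 'banana', 1: 'elder', 2: 'apple', 3: 'date'}.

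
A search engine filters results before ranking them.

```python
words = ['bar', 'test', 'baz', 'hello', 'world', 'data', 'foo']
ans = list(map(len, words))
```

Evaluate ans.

Step 1: Map len() to each word:
  'bar' -> 3
  'test' -> 4
  'baz' -> 3
  'hello' -> 5
  'world' -> 5
  'data' -> 4
  'foo' -> 3
Therefore ans = [3, 4, 3, 5, 5, 4, 3].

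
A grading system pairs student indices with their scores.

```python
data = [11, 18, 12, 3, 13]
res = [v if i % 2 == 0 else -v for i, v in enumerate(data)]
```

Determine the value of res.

Step 1: For each (i, v), keep v if i is even, negate if odd:
  i=0 (even): keep 11
  i=1 (odd): negate to -18
  i=2 (even): keep 12
  i=3 (odd): negate to -3
  i=4 (even): keep 13
Therefore res = [11, -18, 12, -3, 13].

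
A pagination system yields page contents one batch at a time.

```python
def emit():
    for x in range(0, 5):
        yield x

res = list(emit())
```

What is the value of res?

Step 1: The generator yields each value from range(0, 5).
Step 2: list() consumes all yields: [0, 1, 2, 3, 4].
Therefore res = [0, 1, 2, 3, 4].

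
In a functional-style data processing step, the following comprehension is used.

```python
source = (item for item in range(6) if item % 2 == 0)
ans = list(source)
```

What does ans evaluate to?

Step 1: Filter range(6) keeping only even values:
  item=0: even, included
  item=1: odd, excluded
  item=2: even, included
  item=3: odd, excluded
  item=4: even, included
  item=5: odd, excluded
Therefore ans = [0, 2, 4].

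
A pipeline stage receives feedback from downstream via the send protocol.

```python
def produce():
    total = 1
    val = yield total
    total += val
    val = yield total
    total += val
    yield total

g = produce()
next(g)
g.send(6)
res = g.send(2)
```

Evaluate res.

Step 1: next() -> yield total=1.
Step 2: send(6) -> val=6, total = 1+6 = 7, yield 7.
Step 3: send(2) -> val=2, total = 7+2 = 9, yield 9.
Therefore res = 9.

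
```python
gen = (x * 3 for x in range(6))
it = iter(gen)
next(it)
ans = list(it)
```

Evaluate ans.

Step 1: Generator produces [0, 3, 6, 9, 12, 15].
Step 2: next(it) consumes first element (0).
Step 3: list(it) collects remaining: [3, 6, 9, 12, 15].
Therefore ans = [3, 6, 9, 12, 15].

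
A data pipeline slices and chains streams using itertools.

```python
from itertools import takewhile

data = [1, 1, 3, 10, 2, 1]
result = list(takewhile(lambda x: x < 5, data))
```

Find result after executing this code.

Step 1: takewhile stops at first element >= 5:
  1 < 5: take
  1 < 5: take
  3 < 5: take
  10 >= 5: stop
Therefore result = [1, 1, 3].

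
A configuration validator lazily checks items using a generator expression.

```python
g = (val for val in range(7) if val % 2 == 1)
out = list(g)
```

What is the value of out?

Step 1: Filter range(7) keeping only odd values:
  val=0: even, excluded
  val=1: odd, included
  val=2: even, excluded
  val=3: odd, included
  val=4: even, excluded
  val=5: odd, included
  val=6: even, excluded
Therefore out = [1, 3, 5].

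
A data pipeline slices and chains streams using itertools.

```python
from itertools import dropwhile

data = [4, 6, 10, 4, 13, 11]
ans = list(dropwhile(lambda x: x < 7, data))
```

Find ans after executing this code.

Step 1: dropwhile drops elements while < 7:
  4 < 7: dropped
  6 < 7: dropped
  10: kept (dropping stopped)
Step 2: Remaining elements kept regardless of condition.
Therefore ans = [10, 4, 13, 11].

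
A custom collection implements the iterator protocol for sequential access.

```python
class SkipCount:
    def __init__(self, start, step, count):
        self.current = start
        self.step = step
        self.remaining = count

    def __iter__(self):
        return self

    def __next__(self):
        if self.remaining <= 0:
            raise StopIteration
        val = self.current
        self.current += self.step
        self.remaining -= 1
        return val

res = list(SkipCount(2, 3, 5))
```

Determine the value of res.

Step 1: SkipCount starts at 2, increments by 3, for 5 steps:
  Yield 2, then current += 3
  Yield 5, then current += 3
  Yield 8, then current += 3
  Yield 11, then current += 3
  Yield 14, then current += 3
Therefore res = [2, 5, 8, 11, 14].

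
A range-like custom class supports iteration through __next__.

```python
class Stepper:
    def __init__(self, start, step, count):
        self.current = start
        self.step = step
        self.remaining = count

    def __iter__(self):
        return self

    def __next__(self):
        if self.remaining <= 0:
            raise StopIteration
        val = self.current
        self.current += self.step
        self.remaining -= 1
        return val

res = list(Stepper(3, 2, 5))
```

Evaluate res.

Step 1: Stepper starts at 3, increments by 2, for 5 steps:
  Yield 3, then current += 2
  Yield 5, then current += 2
  Yield 7, then current += 2
  Yield 9, then current += 2
  Yield 11, then current += 2
Therefore res = [3, 5, 7, 9, 11].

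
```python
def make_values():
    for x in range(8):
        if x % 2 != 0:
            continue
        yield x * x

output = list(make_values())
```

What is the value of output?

Step 1: Only yield x**2 when x is divisible by 2:
  x=0: 0 % 2 == 0, yield 0**2 = 0
  x=2: 2 % 2 == 0, yield 2**2 = 4
  x=4: 4 % 2 == 0, yield 4**2 = 16
  x=6: 6 % 2 == 0, yield 6**2 = 36
Therefore output = [0, 4, 16, 36].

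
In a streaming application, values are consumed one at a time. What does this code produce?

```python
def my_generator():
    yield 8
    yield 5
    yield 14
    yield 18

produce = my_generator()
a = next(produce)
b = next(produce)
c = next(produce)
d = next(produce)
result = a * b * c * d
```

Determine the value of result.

Step 1: Create generator and consume all values:
  a = next(produce) = 8
  b = next(produce) = 5
  c = next(produce) = 14
  d = next(produce) = 18
Step 2: result = 8 * 5 * 14 * 18 = 10080.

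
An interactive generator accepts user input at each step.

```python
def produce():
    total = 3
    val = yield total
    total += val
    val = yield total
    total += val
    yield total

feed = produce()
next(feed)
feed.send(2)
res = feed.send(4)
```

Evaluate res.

Step 1: next() -> yield total=3.
Step 2: send(2) -> val=2, total = 3+2 = 5, yield 5.
Step 3: send(4) -> val=4, total = 5+4 = 9, yield 9.
Therefore res = 9.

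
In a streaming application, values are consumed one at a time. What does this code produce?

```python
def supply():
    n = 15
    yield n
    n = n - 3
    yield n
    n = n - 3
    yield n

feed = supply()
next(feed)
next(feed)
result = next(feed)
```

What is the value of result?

Step 1: Trace through generator execution:
  Yield 1: n starts at 15, yield 15
  Yield 2: n = 15 - 3 = 12, yield 12
  Yield 3: n = 12 - 3 = 9, yield 9
Step 2: First next() gets 15, second next() gets the second value, third next() yields 9.
Therefore result = 9.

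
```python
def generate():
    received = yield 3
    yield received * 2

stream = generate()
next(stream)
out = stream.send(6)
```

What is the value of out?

Step 1: next(stream) advances to first yield, producing 3.
Step 2: send(6) resumes, received = 6.
Step 3: yield received * 2 = 6 * 2 = 12.
Therefore out = 12.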